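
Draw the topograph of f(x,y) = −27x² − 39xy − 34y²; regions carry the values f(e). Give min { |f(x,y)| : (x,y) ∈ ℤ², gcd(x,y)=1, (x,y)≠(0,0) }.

translate: b→-15 (≡39 mod 54), so (27,39,34)→(27,-15,22)
flip: (27,-15,22)→(22,15,27)
reduced (well bottom): (22,15,27) with a≤c, −a<b≤a
well minimum |f| = |-22| = 22 (negative-definite)

22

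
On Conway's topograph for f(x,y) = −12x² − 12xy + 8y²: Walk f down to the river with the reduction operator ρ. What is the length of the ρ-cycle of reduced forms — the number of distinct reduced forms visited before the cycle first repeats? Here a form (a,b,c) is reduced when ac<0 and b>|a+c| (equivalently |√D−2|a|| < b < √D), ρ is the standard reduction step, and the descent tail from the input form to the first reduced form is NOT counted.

D = 528, ⌊√D⌋ = 22
descent: ρ → (8,12,-12)  [lands on river]
river: ρ → (-12,12,8)
river: ρ → (8,20,-4)
river: ρ → (-4,20,8)
ρ-cycle length = 4 (tail of 1 descent step not counted)

4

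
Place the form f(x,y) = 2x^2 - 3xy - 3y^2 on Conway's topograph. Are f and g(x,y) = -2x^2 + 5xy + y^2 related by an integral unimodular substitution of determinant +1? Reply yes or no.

D₁ = 33, D₂ = 33
river cycle of f (length 4): (-3, 3, 2), (2, 5, -1), (-1, 5, 2), (2, 3, -3)
river cycle of g (length 4): (1, 5, -2), (-2, 3, 3), (3, 3, -2), (-2, 5, 1)
cycles differ ⇒ inequivalent

no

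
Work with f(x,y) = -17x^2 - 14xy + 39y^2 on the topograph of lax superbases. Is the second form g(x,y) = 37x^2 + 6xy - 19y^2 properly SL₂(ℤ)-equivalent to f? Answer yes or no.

D₁ = 2848, D₂ = 2848
river cycle of f (length 6): (-17, 20, 36), (36, 52, -1), (-1, 52, 36), (36, 20, -17), (-17, 48, 8), (8, 48, -17)
river cycle of g (length 8): (-19, 32, 24), (24, 16, -27), (-27, 38, 13), (13, 40, -24), (-24, 8, 29), (29, 50, -3), (-3, 52, 12), (12, 44, -19)
cycles differ ⇒ inequivalent

no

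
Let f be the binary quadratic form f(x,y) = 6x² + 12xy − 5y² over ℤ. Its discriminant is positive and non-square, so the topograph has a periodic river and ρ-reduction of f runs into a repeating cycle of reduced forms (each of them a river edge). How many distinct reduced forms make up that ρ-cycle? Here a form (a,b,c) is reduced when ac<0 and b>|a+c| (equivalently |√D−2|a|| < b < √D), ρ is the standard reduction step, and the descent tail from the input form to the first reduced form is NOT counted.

D = 264, ⌊√D⌋ = 16
river: ρ → (-5,8,10)
river: ρ → (10,12,-3)
river: ρ → (-3,12,10)
river: ρ → (10,8,-5)
river: ρ → (-5,12,6)
river: ρ → (6,12,-5)
ρ-cycle length = 6 (tail of 0 descent steps not counted)

6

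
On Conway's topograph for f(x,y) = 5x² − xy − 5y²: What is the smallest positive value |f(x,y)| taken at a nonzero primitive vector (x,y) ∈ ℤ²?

descent: ρ → (-5,1,5)  [lands on river]
river: ρ → (5,9,-1)
river: ρ → (-1,9,5)
river: ρ → (5,1,-5)
river: ρ → (-5,9,1)
river: ρ → (1,9,-5)
closes: descent 1, river 6
min |a| on river = 1

1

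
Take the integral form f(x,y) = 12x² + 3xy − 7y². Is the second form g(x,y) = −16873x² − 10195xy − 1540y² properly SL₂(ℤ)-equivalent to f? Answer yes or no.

D₁ = 345, D₂ = 345
river cycle of f (length 10): (-7, 11, 8), (8, 5, -10), (-10, 15, 3), (3, 15, -10), (-10, 5, 8), (8, 11, -7), (-7, 17, 2), (2, 15, -15), (-15, 15, 2), (2, 17, -7)
river cycle of g (length 10): (-7, 11, 8), (8, 5, -10), (-10, 15, 3), (3, 15, -10), (-10, 5, 8), (8, 11, -7), (-7, 17, 2), (2, 15, -15), (-15, 15, 2), (2, 17, -7)
cycles coincide ⇒ equivalent

yes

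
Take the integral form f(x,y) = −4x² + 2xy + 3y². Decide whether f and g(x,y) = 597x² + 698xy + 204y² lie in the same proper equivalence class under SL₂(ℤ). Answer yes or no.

D₁ = 52, D₂ = 52
river cycle of f (length 10): (3, 4, -3), (-3, 2, 4), (4, 6, -1), (-1, 6, 4), (4, 2, -3), (-3, 4, 3), (3, 2, -4), (-4, 6, 1), (1, 6, -4), (-4, 2, 3)
river cycle of g (length 10): (3, 4, -3), (-3, 2, 4), (4, 6, -1), (-1, 6, 4), (4, 2, -3), (-3, 4, 3), (3, 2, -4), (-4, 6, 1), (1, 6, -4), (-4, 2, 3)
cycles coincide ⇒ equivalent

yes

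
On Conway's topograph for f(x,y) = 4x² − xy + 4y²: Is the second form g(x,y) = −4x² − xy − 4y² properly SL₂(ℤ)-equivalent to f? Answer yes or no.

D₁ = -63, D₂ = -63
f: flip: (4,-1,4)→(4,1,4)
f: reduced (well bottom): (4,1,4) with a≤c, −a<b≤a
g is negative-definite; reduce −g:
−g: reduced (well bottom): (4,1,4) with a≤c, −a<b≤a
flip sign back: reduced form of g is (-4,-1,-4)
reduced forms (4, 1, 4) vs (-4, -1, -4) ⇒ inequivalent

no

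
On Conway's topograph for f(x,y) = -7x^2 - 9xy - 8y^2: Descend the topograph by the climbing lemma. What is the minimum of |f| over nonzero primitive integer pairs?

translate: b→-5 (≡9 mod 14), so (7,9,8)→(7,-5,6)
flip: (7,-5,6)→(6,5,7)
reduced (well bottom): (6,5,7) with a≤c, −a<b≤a
well minimum |f| = |-6| = 6 (negative-definite)

6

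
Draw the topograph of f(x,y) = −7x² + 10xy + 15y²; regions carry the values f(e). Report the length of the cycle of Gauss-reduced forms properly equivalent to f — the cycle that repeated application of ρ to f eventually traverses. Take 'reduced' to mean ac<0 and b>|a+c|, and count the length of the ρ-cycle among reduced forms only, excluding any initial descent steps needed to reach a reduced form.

D = 520, ⌊√D⌋ = 22
river: ρ → (15,20,-2)
river: ρ → (-2,20,15)
river: ρ → (15,10,-7)
river: ρ → (-7,18,7)
river: ρ → (7,10,-15)
river: ρ → (-15,20,2)
river: ρ → (2,20,-15)
river: ρ → (-15,10,7)
river: ρ → (7,18,-7)
river: ρ → (-7,10,15)
ρ-cycle length = 10 (tail of 0 descent steps not counted)

10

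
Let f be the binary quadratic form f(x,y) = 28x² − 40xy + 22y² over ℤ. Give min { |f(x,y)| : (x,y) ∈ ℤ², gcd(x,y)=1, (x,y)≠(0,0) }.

translate: b→16 (≡-40 mod 56), so (28,-40,22)→(28,16,10)
flip: (28,16,10)→(10,-16,28)
translate: b→4 (≡-16 mod 20), so (10,-16,28)→(10,4,22)
reduced (well bottom): (10,4,22) with a≤c, −a<b≤a
well minimum = a = 10

10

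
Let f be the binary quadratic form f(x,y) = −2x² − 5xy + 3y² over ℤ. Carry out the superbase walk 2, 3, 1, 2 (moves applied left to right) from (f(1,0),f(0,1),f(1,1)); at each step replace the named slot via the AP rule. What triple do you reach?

start (-2,3,-4) = (f(1,0),f(0,1),f(1,1))
replace slot 2: 2·((-2)+(-4)) − 3 = -15 → (-2,-15,-4)
replace slot 3: 2·((-2)+(-15)) − (-4) = -30 → (-2,-15,-30)
replace slot 1: 2·((-15)+(-30)) − (-2) = -88 → (-88,-15,-30)
replace slot 2: 2·((-88)+(-30)) − (-15) = -221 → (-88,-221,-30)

-88,-221,-30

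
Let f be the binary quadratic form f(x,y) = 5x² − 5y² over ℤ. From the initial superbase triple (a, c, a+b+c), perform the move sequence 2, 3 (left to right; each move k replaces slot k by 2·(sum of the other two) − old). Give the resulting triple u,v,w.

start (5,-5,0) = (f(1,0),f(0,1),f(1,1))
replace slot 2: 2·(5+0) − (-5) = 15 → (5,15,0)
replace slot 3: 2·(5+15) − 0 = 40 → (5,15,40)

5,15,40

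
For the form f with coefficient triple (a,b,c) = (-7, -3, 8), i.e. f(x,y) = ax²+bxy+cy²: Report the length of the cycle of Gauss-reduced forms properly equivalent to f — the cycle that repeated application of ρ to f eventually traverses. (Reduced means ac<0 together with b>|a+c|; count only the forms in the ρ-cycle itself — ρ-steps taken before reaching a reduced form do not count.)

D = 233, ⌊√D⌋ = 15
descent: ρ → (8,3,-7)  [lands on river]
river: ρ → (-7,11,4)
river: ρ → (4,13,-4)
river: ρ → (-4,11,7)
river: ρ → (7,3,-8)
river: ρ → (-8,13,2)
river: ρ → (2,15,-1)
river: ρ → (-1,15,2)
river: ρ → (2,13,-8)
river: ρ → (-8,3,7)
river: ρ → (7,11,-4)
river: ρ → (-4,13,4)
river: ρ → (4,11,-7)
river: ρ → (-7,3,8)
river: ρ → (8,13,-2)
river: ρ → (-2,15,1)
river: ρ → (1,15,-2)
river: ρ → (-2,13,8)
ρ-cycle length = 18 (tail of 1 descent step not counted)

18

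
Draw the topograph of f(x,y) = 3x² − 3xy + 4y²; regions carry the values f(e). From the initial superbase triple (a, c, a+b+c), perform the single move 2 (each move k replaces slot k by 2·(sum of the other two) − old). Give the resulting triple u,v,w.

start (3,4,4) = (f(1,0),f(0,1),f(1,1))
replace slot 2: 2·(3+4) − 4 = 10 → (3,10,4)

3,10,4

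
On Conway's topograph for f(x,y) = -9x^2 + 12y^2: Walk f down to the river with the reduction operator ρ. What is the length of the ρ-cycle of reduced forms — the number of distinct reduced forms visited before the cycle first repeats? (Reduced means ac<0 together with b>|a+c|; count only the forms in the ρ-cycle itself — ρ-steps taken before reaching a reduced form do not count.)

D = 432, ⌊√D⌋ = 20
descent: ρ → (12,0,-9)
descent: ρ → (-9,18,3)  [lands on river]
river: ρ → (3,18,-9)
ρ-cycle length = 2 (tail of 2 descent steps not counted)

2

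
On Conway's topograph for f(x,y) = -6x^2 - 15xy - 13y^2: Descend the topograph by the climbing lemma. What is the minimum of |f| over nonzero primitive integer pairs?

translate: b→3 (≡15 mod 12), so (6,15,13)→(6,3,4)
flip: (6,3,4)→(4,-3,6)
reduced (well bottom): (4,-3,6) with a≤c, −a<b≤a
well minimum |f| = |-4| = 4 (negative-definite)

4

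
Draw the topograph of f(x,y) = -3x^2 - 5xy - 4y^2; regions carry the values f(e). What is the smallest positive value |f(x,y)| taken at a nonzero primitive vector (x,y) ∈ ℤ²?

translate: b→-1 (≡5 mod 6), so (3,5,4)→(3,-1,2)
flip: (3,-1,2)→(2,1,3)
reduced (well bottom): (2,1,3) with a≤c, −a<b≤a
well minimum |f| = |-2| = 2 (negative-definite)

2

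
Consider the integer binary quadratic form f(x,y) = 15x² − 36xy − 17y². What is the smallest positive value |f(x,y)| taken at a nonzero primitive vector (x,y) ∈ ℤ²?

descent: ρ → (-17,36,15)  [lands on river]
river: ρ → (15,24,-29)
river: ρ → (-29,34,10)
river: ρ → (10,46,-5)
river: ρ → (-5,44,19)
river: ρ → (19,32,-17)
closes: descent 1, river 6
min |a| on river = 5

5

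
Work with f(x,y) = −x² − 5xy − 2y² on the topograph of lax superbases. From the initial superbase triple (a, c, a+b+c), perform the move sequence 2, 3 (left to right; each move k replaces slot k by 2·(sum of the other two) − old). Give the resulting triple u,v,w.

start (-1,-2,-8) = (f(1,0),f(0,1),f(1,1))
replace slot 2: 2·((-1)+(-8)) − (-2) = -16 → (-1,-16,-8)
replace slot 3: 2·((-1)+(-16)) − (-8) = -26 → (-1,-16,-26)

-1,-16,-26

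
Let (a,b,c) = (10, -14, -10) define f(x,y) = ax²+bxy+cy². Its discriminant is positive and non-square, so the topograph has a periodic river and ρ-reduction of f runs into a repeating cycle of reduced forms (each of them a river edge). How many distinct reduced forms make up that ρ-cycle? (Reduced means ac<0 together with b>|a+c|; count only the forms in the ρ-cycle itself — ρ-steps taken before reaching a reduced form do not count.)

D = 596, ⌊√D⌋ = 24
descent: ρ → (-10,14,10)  [lands on river]
river: ρ → (10,6,-14)
river: ρ → (-14,22,2)
river: ρ → (2,22,-14)
river: ρ → (-14,6,10)
river: ρ → (10,14,-10)
river: ρ → (-10,6,14)
river: ρ → (14,22,-2)
river: ρ → (-2,22,14)
river: ρ → (14,6,-10)
ρ-cycle length = 10 (tail of 1 descent step not counted)

10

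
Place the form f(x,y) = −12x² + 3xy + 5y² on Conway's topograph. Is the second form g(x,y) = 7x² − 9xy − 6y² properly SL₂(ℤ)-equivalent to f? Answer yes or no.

D₁ = 249, D₂ = 249
river cycle of f (length 16): (5, 7, -10), (-10, 13, 2), (2, 15, -3), (-3, 15, 2), (2, 13, -10), (-10, 7, 5), (5, 13, -4), (-4, 11, 8), (8, 5, -7), (-7, 9, 6), … (6 more)
river cycle of g (length 16): (-6, 9, 7), (7, 5, -8), (-8, 11, 4), (4, 13, -5), (-5, 7, 10), (10, 13, -2), (-2, 15, 3), (3, 15, -2), (-2, 13, 10), (10, 7, -5), … (6 more)
cycles differ ⇒ inequivalent

no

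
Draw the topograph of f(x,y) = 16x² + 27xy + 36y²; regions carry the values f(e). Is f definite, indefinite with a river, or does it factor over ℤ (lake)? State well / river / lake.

D = b²−4ac = 27² − 4·16·36 = -1575
D < 0 ⇒ definite ⇒ every region one sign ⇒ single well

well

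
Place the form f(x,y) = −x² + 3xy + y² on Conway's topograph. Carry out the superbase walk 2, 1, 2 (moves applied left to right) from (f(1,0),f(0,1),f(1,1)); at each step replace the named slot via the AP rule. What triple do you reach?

start (-1,1,3) = (f(1,0),f(0,1),f(1,1))
replace slot 2: 2·((-1)+3) − 1 = 3 → (-1,3,3)
replace slot 1: 2·(3+3) − (-1) = 13 → (13,3,3)
replace slot 2: 2·(13+3) − 3 = 29 → (13,29,3)

13,29,3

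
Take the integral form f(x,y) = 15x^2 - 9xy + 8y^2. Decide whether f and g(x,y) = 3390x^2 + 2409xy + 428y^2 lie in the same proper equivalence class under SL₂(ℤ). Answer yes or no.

D₁ = -399, D₂ = -399
f: flip: (15,-9,8)→(8,9,15)
f: translate: b→-7 (≡9 mod 16), so (8,9,15)→(8,-7,14)
f: reduced (well bottom): (8,-7,14) with a≤c, −a<b≤a
g: flip: (3390,2409,428)→(428,-2409,3390)
g: translate: b→159 (≡-2409 mod 856), so (428,-2409,3390)→(428,159,15)
g: flip: (428,159,15)→(15,-159,428)
g: translate: b→-9 (≡-159 mod 30), so (15,-159,428)→(15,-9,8)
g: flip: (15,-9,8)→(8,9,15)
g: translate: b→-7 (≡9 mod 16), so (8,9,15)→(8,-7,14)
g: reduced (well bottom): (8,-7,14) with a≤c, −a<b≤a
reduced forms (8, -7, 14) vs (8, -7, 14) ⇒ equivalent

yes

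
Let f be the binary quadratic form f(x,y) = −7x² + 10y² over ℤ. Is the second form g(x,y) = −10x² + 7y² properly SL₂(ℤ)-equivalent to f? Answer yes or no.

D₁ = 280, D₂ = 280
river cycle of f (length 4): (-7, 14, 3), (3, 16, -2), (-2, 16, 3), (3, 14, -7)
river cycle of g (length 4): (7, 14, -3), (-3, 16, 2), (2, 16, -3), (-3, 14, 7)
cycles differ ⇒ inequivalent

no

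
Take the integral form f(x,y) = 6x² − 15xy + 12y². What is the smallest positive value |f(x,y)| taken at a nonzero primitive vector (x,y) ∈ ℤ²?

translate: b→-3 (≡-15 mod 12), so (6,-15,12)→(6,-3,3)
flip: (6,-3,3)→(3,3,6)
reduced (well bottom): (3,3,6) with a≤c, −a<b≤a
well minimum = a = 3

3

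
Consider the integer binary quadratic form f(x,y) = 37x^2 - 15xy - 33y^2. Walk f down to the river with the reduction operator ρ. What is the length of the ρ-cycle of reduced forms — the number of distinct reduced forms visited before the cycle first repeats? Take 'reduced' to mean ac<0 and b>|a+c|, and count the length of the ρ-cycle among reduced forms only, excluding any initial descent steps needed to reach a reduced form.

D = 5109, ⌊√D⌋ = 71
descent: ρ → (-33,15,37)  [lands on river]
river: ρ → (37,59,-11)
river: ρ → (-11,51,57)
river: ρ → (57,63,-5)
river: ρ → (-5,67,31)
river: ρ → (31,57,-15)
river: ρ → (-15,63,19)
river: ρ → (19,51,-33)
ρ-cycle length = 8 (tail of 1 descent step not counted)

8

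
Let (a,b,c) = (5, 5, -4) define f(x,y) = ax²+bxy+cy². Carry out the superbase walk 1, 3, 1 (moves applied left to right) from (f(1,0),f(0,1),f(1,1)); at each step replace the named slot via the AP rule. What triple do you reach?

start (5,-4,6) = (f(1,0),f(0,1),f(1,1))
replace slot 1: 2·((-4)+6) − 5 = -1 → (-1,-4,6)
replace slot 3: 2·((-1)+(-4)) − 6 = -16 → (-1,-4,-16)
replace slot 1: 2·((-4)+(-16)) − (-1) = -39 → (-39,-4,-16)

-39,-4,-16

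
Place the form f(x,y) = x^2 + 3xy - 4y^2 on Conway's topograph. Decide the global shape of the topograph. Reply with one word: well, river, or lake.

D = b²−4ac = 3² − 4·1·(-4) = 25
D = 5² is a perfect square ⇒ form factors over ℤ ⇒ lakes

lake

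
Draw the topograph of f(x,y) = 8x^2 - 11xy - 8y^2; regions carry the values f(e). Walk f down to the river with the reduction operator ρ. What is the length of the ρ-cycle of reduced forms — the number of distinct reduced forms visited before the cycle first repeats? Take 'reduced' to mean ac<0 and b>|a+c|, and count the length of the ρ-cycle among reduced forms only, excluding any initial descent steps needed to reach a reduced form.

D = 377, ⌊√D⌋ = 19
descent: ρ → (-8,11,8)  [lands on river]
river: ρ → (8,5,-11)
river: ρ → (-11,17,2)
river: ρ → (2,19,-2)
river: ρ → (-2,17,11)
river: ρ → (11,5,-8)
ρ-cycle length = 6 (tail of 1 descent step not counted)

6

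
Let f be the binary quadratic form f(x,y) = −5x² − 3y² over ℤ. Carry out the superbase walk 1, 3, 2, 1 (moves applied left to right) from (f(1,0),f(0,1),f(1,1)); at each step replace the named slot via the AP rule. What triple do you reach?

start (-5,-3,-8) = (f(1,0),f(0,1),f(1,1))
replace slot 1: 2·((-3)+(-8)) − (-5) = -17 → (-17,-3,-8)
replace slot 3: 2·((-17)+(-3)) − (-8) = -32 → (-17,-3,-32)
replace slot 2: 2·((-17)+(-32)) − (-3) = -95 → (-17,-95,-32)
replace slot 1: 2·((-95)+(-32)) − (-17) = -237 → (-237,-95,-32)

-237,-95,-32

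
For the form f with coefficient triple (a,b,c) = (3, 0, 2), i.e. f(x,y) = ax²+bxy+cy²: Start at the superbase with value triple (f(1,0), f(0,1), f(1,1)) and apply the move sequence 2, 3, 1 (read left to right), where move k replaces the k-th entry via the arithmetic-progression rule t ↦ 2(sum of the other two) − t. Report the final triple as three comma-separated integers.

start (3,2,5) = (f(1,0),f(0,1),f(1,1))
replace slot 2: 2·(3+5) − 2 = 14 → (3,14,5)
replace slot 3: 2·(3+14) − 5 = 29 → (3,14,29)
replace slot 1: 2·(14+29) − 3 = 83 → (83,14,29)

83,14,29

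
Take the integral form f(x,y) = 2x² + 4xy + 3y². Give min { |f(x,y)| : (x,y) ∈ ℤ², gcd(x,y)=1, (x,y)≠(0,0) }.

translate: b→0 (≡4 mod 4), so (2,4,3)→(2,0,1)
flip: (2,0,1)→(1,0,2)
reduced (well bottom): (1,0,2) with a≤c, −a<b≤a
well minimum = a = 1

1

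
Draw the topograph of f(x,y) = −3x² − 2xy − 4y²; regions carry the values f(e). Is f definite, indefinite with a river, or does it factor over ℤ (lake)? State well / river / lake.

D = b²−4ac = (-2)² − 4·(-3)·(-4) = -44
D < 0 ⇒ definite ⇒ every region one sign ⇒ single well

well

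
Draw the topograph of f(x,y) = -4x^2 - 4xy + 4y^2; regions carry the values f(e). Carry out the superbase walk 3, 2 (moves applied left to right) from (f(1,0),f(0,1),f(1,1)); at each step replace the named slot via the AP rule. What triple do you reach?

start (-4,4,-4) = (f(1,0),f(0,1),f(1,1))
replace slot 3: 2·((-4)+4) − (-4) = 4 → (-4,4,4)
replace slot 2: 2·((-4)+4) − 4 = -4 → (-4,-4,4)

-4,-4,4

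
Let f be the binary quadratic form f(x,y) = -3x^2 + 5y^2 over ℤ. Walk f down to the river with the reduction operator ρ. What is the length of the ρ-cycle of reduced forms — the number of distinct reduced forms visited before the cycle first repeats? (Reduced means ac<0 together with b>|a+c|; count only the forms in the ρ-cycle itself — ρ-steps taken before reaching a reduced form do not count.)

D = 60, ⌊√D⌋ = 7
descent: ρ → (5,0,-3)
descent: ρ → (-3,6,2)  [lands on river]
river: ρ → (2,6,-3)
ρ-cycle length = 2 (tail of 2 descent steps not counted)

2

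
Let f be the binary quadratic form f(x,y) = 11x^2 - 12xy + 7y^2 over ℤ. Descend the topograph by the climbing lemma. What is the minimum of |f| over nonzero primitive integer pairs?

translate: b→10 (≡-12 mod 22), so (11,-12,7)→(11,10,6)
flip: (11,10,6)→(6,-10,11)
translate: b→2 (≡-10 mod 12), so (6,-10,11)→(6,2,7)
reduced (well bottom): (6,2,7) with a≤c, −a<b≤a
well minimum = a = 6

6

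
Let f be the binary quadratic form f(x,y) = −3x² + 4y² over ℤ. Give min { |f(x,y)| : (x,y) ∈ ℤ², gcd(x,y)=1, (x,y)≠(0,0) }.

descent: ρ → (4,0,-3)
descent: ρ → (-3,6,1)  [lands on river]
river: ρ → (1,6,-3)
closes: descent 2, river 2
min |a| on river = 1

1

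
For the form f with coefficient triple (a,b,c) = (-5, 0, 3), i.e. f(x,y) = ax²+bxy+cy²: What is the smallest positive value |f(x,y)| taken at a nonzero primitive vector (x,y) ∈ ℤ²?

descent: ρ → (3,6,-2)  [lands on river]
river: ρ → (-2,6,3)
closes: descent 1, river 2
min |a| on river = 2

2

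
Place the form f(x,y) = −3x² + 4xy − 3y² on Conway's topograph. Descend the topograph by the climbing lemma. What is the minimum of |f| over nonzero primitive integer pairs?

translate: b→2 (≡-4 mod 6), so (3,-4,3)→(3,2,2)
flip: (3,2,2)→(2,-2,3)
translate: b→2 (≡-2 mod 4), so (2,-2,3)→(2,2,3)
reduced (well bottom): (2,2,3) with a≤c, −a<b≤a
well minimum |f| = |-2| = 2 (negative-definite)

2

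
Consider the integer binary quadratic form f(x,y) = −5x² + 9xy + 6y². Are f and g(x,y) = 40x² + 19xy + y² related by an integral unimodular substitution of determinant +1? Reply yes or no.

D₁ = 201, D₂ = 201
river cycle of f (length 14): (6, 3, -8), (-8, 13, 1), (1, 13, -8), (-8, 3, 6), (6, 9, -5), (-5, 11, 4), (4, 13, -2), (-2, 11, 10), (10, 9, -3), (-3, 9, 10), … (4 more)
river cycle of g (length 14): (1, 13, -8), (-8, 3, 6), (6, 9, -5), (-5, 11, 4), (4, 13, -2), (-2, 11, 10), (10, 9, -3), (-3, 9, 10), (10, 11, -2), (-2, 13, 4), … (4 more)
cycles coincide ⇒ equivalent

yes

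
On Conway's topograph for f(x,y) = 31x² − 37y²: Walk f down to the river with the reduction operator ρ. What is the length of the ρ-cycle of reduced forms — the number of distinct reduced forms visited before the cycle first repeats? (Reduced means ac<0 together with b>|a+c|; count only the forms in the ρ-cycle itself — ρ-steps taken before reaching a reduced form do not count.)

D = 4588, ⌊√D⌋ = 67
descent: ρ → (-37,0,31)
descent: ρ → (31,62,-6)  [lands on river]
river: ρ → (-6,58,51)
river: ρ → (51,44,-13)
river: ρ → (-13,60,19)
river: ρ → (19,54,-22)
river: ρ → (-22,34,39)
river: ρ → (39,44,-17)
river: ρ → (-17,58,18)
river: ρ → (18,50,-29)
river: ρ → (-29,66,2)
river: ρ → (2,66,-29)
river: ρ → (-29,50,18)
river: ρ → (18,58,-17)
river: ρ → (-17,44,39)
river: ρ → (39,34,-22)
river: ρ → (-22,54,19)
river: ρ → (19,60,-13)
river: ρ → (-13,44,51)
river: ρ → (51,58,-6)
river: ρ → (-6,62,31)
ρ-cycle length = 20 (tail of 2 descent steps not counted)

20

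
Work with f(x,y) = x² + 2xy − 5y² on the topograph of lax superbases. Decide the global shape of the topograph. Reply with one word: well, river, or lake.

D = b²−4ac = 2² − 4·1·(-5) = 24
D > 0 non-square ⇒ indefinite ⇒ periodic river

river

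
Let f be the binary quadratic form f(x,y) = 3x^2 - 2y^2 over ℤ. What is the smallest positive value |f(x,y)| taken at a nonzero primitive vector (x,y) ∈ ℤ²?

descent: ρ → (-2,4,1)  [lands on river]
river: ρ → (1,4,-2)
closes: descent 1, river 2
min |a| on river = 1

1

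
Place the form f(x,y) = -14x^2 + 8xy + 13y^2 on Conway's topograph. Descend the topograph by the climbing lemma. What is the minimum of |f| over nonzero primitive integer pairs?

river: ρ → (13,18,-9)
river: ρ → (-9,18,13)
river: ρ → (13,8,-14)
river: ρ → (-14,20,7)
river: ρ → (7,22,-11)
river: ρ → (-11,22,7)
river: ρ → (7,20,-14)
river: ρ → (-14,8,13)
closes: descent 0, river 8
min |a| on river = 7

7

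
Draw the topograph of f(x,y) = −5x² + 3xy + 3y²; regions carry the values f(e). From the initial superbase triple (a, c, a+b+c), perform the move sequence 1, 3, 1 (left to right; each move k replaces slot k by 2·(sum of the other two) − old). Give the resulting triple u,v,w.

start (-5,3,1) = (f(1,0),f(0,1),f(1,1))
replace slot 1: 2·(3+1) − (-5) = 13 → (13,3,1)
replace slot 3: 2·(13+3) − 1 = 31 → (13,3,31)
replace slot 1: 2·(3+31) − 13 = 55 → (55,3,31)

55,3,31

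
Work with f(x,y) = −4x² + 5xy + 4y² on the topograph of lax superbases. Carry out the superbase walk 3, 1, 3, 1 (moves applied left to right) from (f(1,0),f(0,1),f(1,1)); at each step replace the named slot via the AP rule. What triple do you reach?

start (-4,4,5) = (f(1,0),f(0,1),f(1,1))
replace slot 3: 2·((-4)+4) − 5 = -5 → (-4,4,-5)
replace slot 1: 2·(4+(-5)) − (-4) = 2 → (2,4,-5)
replace slot 3: 2·(2+4) − (-5) = 17 → (2,4,17)
replace slot 1: 2·(4+17) − 2 = 40 → (40,4,17)

40,4,17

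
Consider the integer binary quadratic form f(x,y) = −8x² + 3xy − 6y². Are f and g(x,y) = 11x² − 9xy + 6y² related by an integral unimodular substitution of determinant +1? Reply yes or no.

D₁ = -183, D₂ = -183
f is negative-definite; reduce −f:
−f: flip: (8,-3,6)→(6,3,8)
−f: reduced (well bottom): (6,3,8) with a≤c, −a<b≤a
flip sign back: reduced form of f is (-6,-3,-8)
g: flip: (11,-9,6)→(6,9,11)
g: translate: b→-3 (≡9 mod 12), so (6,9,11)→(6,-3,8)
g: reduced (well bottom): (6,-3,8) with a≤c, −a<b≤a
reduced forms (-6, -3, -8) vs (6, -3, 8) ⇒ inequivalent

no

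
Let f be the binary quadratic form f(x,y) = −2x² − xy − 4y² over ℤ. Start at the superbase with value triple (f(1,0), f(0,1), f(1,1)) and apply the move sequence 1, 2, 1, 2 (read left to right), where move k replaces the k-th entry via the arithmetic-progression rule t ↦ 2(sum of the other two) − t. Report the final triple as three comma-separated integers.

start (-2,-4,-7) = (f(1,0),f(0,1),f(1,1))
replace slot 1: 2·((-4)+(-7)) − (-2) = -20 → (-20,-4,-7)
replace slot 2: 2·((-20)+(-7)) − (-4) = -50 → (-20,-50,-7)
replace slot 1: 2·((-50)+(-7)) − (-20) = -94 → (-94,-50,-7)
replace slot 2: 2·((-94)+(-7)) − (-50) = -152 → (-94,-152,-7)

-94,-152,-7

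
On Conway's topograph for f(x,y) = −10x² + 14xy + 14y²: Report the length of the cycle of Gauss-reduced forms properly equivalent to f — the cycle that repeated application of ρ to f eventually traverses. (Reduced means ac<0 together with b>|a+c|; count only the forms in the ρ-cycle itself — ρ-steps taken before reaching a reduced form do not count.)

D = 756, ⌊√D⌋ = 27
river: ρ → (14,14,-10)
river: ρ → (-10,26,2)
river: ρ → (2,26,-10)
river: ρ → (-10,14,14)
ρ-cycle length = 4 (tail of 0 descent steps not counted)

4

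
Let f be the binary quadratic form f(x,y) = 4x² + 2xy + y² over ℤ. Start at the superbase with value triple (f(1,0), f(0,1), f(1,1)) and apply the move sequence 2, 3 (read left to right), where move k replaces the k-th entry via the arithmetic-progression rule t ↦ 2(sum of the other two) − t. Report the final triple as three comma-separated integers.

start (4,1,7) = (f(1,0),f(0,1),f(1,1))
replace slot 2: 2·(4+7) − 1 = 21 → (4,21,7)
replace slot 3: 2·(4+21) − 7 = 43 → (4,21,43)

4,21,43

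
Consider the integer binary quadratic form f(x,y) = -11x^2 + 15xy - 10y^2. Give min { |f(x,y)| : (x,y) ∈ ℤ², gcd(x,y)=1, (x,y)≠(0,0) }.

translate: b→7 (≡-15 mod 22), so (11,-15,10)→(11,7,6)
flip: (11,7,6)→(6,-7,11)
translate: b→5 (≡-7 mod 12), so (6,-7,11)→(6,5,10)
reduced (well bottom): (6,5,10) with a≤c, −a<b≤a
well minimum |f| = |-6| = 6 (negative-definite)

6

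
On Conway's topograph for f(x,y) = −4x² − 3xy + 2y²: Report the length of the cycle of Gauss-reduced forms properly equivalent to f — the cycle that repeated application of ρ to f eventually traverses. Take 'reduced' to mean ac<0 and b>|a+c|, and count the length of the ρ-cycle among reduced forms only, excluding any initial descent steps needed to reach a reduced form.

D = 41, ⌊√D⌋ = 6
descent: ρ → (2,3,-4)  [lands on river]
river: ρ → (-4,5,1)
river: ρ → (1,5,-4)
river: ρ → (-4,3,2)
river: ρ → (2,5,-2)
river: ρ → (-2,3,4)
river: ρ → (4,5,-1)
river: ρ → (-1,5,4)
river: ρ → (4,3,-2)
river: ρ → (-2,5,2)
ρ-cycle length = 10 (tail of 1 descent step not counted)

10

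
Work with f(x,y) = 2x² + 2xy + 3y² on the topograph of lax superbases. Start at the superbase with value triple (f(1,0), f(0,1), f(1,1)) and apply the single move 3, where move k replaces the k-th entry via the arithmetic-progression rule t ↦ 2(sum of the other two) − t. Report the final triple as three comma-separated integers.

start (2,3,7) = (f(1,0),f(0,1),f(1,1))
replace slot 3: 2·(2+3) − 7 = 3 → (2,3,3)

2,3,3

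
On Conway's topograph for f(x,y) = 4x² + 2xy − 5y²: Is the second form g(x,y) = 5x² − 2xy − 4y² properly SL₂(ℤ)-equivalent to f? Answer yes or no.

D₁ = 84, D₂ = 84
river cycle of f (length 6): (-5, 8, 1), (1, 8, -5), (-5, 2, 4), (4, 6, -3), (-3, 6, 4), (4, 2, -5)
river cycle of g (length 6): (-4, 2, 5), (5, 8, -1), (-1, 8, 5), (5, 2, -4), (-4, 6, 3), (3, 6, -4)
cycles differ ⇒ inequivalent

no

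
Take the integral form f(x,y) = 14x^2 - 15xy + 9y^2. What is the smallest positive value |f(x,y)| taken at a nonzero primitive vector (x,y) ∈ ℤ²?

translate: b→13 (≡-15 mod 28), so (14,-15,9)→(14,13,8)
flip: (14,13,8)→(8,-13,14)
translate: b→3 (≡-13 mod 16), so (8,-13,14)→(8,3,9)
reduced (well bottom): (8,3,9) with a≤c, −a<b≤a
well minimum = a = 8

8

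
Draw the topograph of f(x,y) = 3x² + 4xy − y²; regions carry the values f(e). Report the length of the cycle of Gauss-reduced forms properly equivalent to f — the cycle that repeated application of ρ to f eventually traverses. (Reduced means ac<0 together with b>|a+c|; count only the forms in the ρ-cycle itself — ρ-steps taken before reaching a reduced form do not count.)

D = 28, ⌊√D⌋ = 5
river: ρ → (-1,4,3)
river: ρ → (3,2,-2)
river: ρ → (-2,2,3)
river: ρ → (3,4,-1)
ρ-cycle length = 4 (tail of 0 descent steps not counted)

4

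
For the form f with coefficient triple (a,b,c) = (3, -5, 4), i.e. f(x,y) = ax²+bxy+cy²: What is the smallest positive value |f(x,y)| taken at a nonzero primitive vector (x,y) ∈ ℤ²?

translate: b→1 (≡-5 mod 6), so (3,-5,4)→(3,1,2)
flip: (3,1,2)→(2,-1,3)
reduced (well bottom): (2,-1,3) with a≤c, −a<b≤a
well minimum = a = 2

2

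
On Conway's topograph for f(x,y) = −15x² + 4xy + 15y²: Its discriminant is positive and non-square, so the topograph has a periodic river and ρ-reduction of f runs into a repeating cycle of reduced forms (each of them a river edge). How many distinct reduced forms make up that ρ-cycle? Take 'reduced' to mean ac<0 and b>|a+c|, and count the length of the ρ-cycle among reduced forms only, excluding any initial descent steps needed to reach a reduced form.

D = 916, ⌊√D⌋ = 30
river: ρ → (15,26,-4)
river: ρ → (-4,30,1)
river: ρ → (1,30,-4)
river: ρ → (-4,26,15)
river: ρ → (15,4,-15)
river: ρ → (-15,26,4)
river: ρ → (4,30,-1)
river: ρ → (-1,30,4)
river: ρ → (4,26,-15)
river: ρ → (-15,4,15)
ρ-cycle length = 10 (tail of 0 descent steps not counted)

10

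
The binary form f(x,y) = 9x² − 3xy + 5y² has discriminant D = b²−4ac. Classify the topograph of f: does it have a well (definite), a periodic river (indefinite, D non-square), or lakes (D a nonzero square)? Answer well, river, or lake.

D = b²−4ac = (-3)² − 4·9·5 = -171
D < 0 ⇒ definite ⇒ every region one sign ⇒ single well

well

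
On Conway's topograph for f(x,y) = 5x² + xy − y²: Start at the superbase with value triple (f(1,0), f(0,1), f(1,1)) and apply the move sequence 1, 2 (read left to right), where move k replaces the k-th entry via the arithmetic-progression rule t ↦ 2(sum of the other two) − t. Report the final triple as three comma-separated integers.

start (5,-1,5) = (f(1,0),f(0,1),f(1,1))
replace slot 1: 2·((-1)+5) − 5 = 3 → (3,-1,5)
replace slot 2: 2·(3+5) − (-1) = 17 → (3,17,5)

3,17,5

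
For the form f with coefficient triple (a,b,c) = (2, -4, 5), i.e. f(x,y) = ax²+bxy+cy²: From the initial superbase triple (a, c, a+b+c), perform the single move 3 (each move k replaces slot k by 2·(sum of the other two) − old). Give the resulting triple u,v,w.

start (2,5,3) = (f(1,0),f(0,1),f(1,1))
replace slot 3: 2·(2+5) − 3 = 11 → (2,5,11)

2,5,11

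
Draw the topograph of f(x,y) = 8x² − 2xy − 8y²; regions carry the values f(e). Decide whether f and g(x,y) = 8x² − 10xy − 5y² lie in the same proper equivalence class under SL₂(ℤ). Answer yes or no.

D₁ = 260, D₂ = 260
river cycle of f (length 6): (-8, 2, 8), (8, 14, -2), (-2, 14, 8), (8, 2, -8), (-8, 14, 2), (2, 14, -8)
river cycle of g (length 10): (-5, 10, 8), (8, 6, -7), (-7, 8, 7), (7, 6, -8), (-8, 10, 5), (5, 10, -8), (-8, 6, 7), (7, 8, -7), (-7, 6, 8), (8, 10, -5)
cycles differ ⇒ inequivalent

no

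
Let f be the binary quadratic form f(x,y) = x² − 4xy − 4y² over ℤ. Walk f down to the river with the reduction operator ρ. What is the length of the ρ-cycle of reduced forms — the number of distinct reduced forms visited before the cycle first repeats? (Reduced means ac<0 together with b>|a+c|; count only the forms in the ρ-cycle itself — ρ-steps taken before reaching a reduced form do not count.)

D = 32, ⌊√D⌋ = 5
descent: ρ → (-4,4,1)  [lands on river]
river: ρ → (1,4,-4)
ρ-cycle length = 2 (tail of 1 descent step not counted)

2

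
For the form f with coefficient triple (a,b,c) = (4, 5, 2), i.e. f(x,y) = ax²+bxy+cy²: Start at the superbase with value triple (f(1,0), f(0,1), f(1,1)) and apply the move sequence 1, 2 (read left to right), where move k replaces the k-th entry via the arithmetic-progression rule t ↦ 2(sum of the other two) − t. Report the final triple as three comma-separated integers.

start (4,2,11) = (f(1,0),f(0,1),f(1,1))
replace slot 1: 2·(2+11) − 4 = 22 → (22,2,11)
replace slot 2: 2·(22+11) − 2 = 64 → (22,64,11)

22,64,11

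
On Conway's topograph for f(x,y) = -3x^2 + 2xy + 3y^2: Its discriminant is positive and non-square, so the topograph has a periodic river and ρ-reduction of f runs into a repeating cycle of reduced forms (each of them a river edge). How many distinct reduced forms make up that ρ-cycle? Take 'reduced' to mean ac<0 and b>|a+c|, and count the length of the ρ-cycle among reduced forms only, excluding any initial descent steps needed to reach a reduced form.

D = 40, ⌊√D⌋ = 6
river: ρ → (3,4,-2)
river: ρ → (-2,4,3)
river: ρ → (3,2,-3)
river: ρ → (-3,4,2)
river: ρ → (2,4,-3)
river: ρ → (-3,2,3)
ρ-cycle length = 6 (tail of 0 descent steps not counted)

6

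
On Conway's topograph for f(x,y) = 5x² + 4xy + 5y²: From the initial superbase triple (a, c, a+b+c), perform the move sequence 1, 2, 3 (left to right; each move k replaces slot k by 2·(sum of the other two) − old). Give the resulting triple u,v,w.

start (5,5,14) = (f(1,0),f(0,1),f(1,1))
replace slot 1: 2·(5+14) − 5 = 33 → (33,5,14)
replace slot 2: 2·(33+14) − 5 = 89 → (33,89,14)
replace slot 3: 2·(33+89) − 14 = 230 → (33,89,230)

33,89,230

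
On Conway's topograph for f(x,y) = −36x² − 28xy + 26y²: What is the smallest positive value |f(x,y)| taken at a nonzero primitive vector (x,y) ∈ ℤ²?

descent: ρ → (26,28,-36)  [lands on river]
river: ρ → (-36,44,18)
river: ρ → (18,64,-6)
river: ρ → (-6,56,58)
river: ρ → (58,60,-4)
river: ρ → (-4,60,58)
river: ρ → (58,56,-6)
river: ρ → (-6,64,18)
river: ρ → (18,44,-36)
river: ρ → (-36,28,26)
river: ρ → (26,24,-38)
river: ρ → (-38,52,12)
river: ρ → (12,44,-54)
river: ρ → (-54,64,2)
river: ρ → (2,64,-54)
river: ρ → (-54,44,12)
river: ρ → (12,52,-38)
river: ρ → (-38,24,26)
closes: descent 1, river 18
min |a| on river = 2

2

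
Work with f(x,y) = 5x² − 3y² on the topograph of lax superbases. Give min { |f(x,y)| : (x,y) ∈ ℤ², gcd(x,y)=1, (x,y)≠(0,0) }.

descent: ρ → (-3,6,2)  [lands on river]
river: ρ → (2,6,-3)
closes: descent 1, river 2
min |a| on river = 2

2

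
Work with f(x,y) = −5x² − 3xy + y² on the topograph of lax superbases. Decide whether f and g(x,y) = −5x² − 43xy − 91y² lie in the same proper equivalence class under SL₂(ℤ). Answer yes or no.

D₁ = 29, D₂ = 29
river cycle of f (length 2): (1, 5, -1), (-1, 5, 1)
river cycle of g (length 2): (1, 5, -1), (-1, 5, 1)
cycles coincide ⇒ equivalent

yes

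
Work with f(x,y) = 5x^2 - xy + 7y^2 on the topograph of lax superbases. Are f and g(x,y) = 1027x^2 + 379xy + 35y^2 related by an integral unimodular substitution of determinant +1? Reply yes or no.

D₁ = -139, D₂ = -139
f: reduced (well bottom): (5,-1,7) with a≤c, −a<b≤a
g: flip: (1027,379,35)→(35,-379,1027)
g: translate: b→-29 (≡-379 mod 70), so (35,-379,1027)→(35,-29,7)
g: flip: (35,-29,7)→(7,29,35)
g: translate: b→1 (≡29 mod 14), so (7,29,35)→(7,1,5)
g: flip: (7,1,5)→(5,-1,7)
g: reduced (well bottom): (5,-1,7) with a≤c, −a<b≤a
reduced forms (5, -1, 7) vs (5, -1, 7) ⇒ equivalent

yes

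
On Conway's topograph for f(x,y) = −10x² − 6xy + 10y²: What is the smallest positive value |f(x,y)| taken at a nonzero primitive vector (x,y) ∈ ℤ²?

descent: ρ → (10,6,-10)  [lands on river]
river: ρ → (-10,14,6)
river: ρ → (6,10,-14)
river: ρ → (-14,18,2)
river: ρ → (2,18,-14)
river: ρ → (-14,10,6)
river: ρ → (6,14,-10)
river: ρ → (-10,6,10)
river: ρ → (10,14,-6)
river: ρ → (-6,10,14)
river: ρ → (14,18,-2)
river: ρ → (-2,18,14)
river: ρ → (14,10,-6)
river: ρ → (-6,14,10)
closes: descent 1, river 14
min |a| on river = 2

2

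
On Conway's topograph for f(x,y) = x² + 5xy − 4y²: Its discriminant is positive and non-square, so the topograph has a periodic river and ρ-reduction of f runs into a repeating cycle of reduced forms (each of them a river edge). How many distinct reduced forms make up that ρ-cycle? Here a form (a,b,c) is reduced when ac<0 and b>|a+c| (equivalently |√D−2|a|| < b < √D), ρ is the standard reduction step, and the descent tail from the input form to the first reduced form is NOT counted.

D = 41, ⌊√D⌋ = 6
river: ρ → (-4,3,2)
river: ρ → (2,5,-2)
river: ρ → (-2,3,4)
river: ρ → (4,5,-1)
river: ρ → (-1,5,4)
river: ρ → (4,3,-2)
river: ρ → (-2,5,2)
river: ρ → (2,3,-4)
river: ρ → (-4,5,1)
river: ρ → (1,5,-4)
ρ-cycle length = 10 (tail of 0 descent steps not counted)

10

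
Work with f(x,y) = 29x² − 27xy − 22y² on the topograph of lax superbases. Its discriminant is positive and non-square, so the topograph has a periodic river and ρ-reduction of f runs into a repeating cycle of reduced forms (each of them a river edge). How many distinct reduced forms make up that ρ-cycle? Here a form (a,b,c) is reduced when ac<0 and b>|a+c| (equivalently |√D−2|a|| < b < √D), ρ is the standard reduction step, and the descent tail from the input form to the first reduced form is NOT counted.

D = 3281, ⌊√D⌋ = 57
descent: ρ → (-22,27,29)  [lands on river]
river: ρ → (29,31,-20)
river: ρ → (-20,49,11)
river: ρ → (11,39,-40)
river: ρ → (-40,41,10)
river: ρ → (10,39,-44)
river: ρ → (-44,49,5)
river: ρ → (5,51,-34)
river: ρ → (-34,17,22)
river: ρ → (22,27,-29)
river: ρ → (-29,31,20)
river: ρ → (20,49,-11)
river: ρ → (-11,39,40)
river: ρ → (40,41,-10)
river: ρ → (-10,39,44)
river: ρ → (44,49,-5)
river: ρ → (-5,51,34)
river: ρ → (34,17,-22)
ρ-cycle length = 18 (tail of 1 descent step not counted)

18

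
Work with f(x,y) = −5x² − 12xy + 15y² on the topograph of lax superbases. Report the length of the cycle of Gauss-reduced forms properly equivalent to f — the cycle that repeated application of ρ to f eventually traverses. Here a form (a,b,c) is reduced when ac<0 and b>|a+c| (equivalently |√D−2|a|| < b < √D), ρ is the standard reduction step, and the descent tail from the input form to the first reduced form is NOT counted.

D = 444, ⌊√D⌋ = 21
descent: ρ → (15,12,-5)  [lands on river]
river: ρ → (-5,18,6)
river: ρ → (6,18,-5)
river: ρ → (-5,12,15)
river: ρ → (15,18,-2)
river: ρ → (-2,18,15)
ρ-cycle length = 6 (tail of 1 descent step not counted)

6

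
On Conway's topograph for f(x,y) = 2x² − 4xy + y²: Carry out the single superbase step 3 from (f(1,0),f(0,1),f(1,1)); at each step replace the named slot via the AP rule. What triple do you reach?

start (2,1,-1) = (f(1,0),f(0,1),f(1,1))
replace slot 3: 2·(2+1) − (-1) = 7 → (2,1,7)

2,1,7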